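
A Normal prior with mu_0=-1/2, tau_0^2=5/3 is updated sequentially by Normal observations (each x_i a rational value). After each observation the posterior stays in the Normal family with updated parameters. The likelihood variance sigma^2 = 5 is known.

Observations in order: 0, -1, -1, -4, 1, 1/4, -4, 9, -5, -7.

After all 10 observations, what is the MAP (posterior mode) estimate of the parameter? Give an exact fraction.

-53/52

obs 1: x=0 → posterior Normal(-3/8, 5/4)
obs 2: x=-1 → posterior Normal(-1/2, 1)
obs 3: x=-1 → posterior Normal(-7/12, 5/6)
obs 4: x=-4 → posterior Normal(-15/14, 5/7)
obs 5: x=1 → posterior Normal(-13/16, 5/8)
obs 6: x=1/4 → posterior Normal(-25/36, 5/9)
obs 7: x=-4 → posterior Normal(-41/40, 1/2)
obs 8: x=9 → posterior Normal(-5/44, 5/11)
obs 9: x=-5 → posterior Normal(-25/48, 5/12)
obs 10: x=-7 → posterior Normal(-53/52, 5/13)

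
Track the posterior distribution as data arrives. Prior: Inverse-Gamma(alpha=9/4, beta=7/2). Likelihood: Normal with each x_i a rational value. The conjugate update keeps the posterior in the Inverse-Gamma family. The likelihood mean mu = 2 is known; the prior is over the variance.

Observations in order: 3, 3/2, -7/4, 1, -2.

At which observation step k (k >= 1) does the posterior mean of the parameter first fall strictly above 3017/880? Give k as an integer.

obs 1: x=3 → posterior Inverse-Gamma(11/4, 4)
obs 2: x=3/2 → posterior Inverse-Gamma(13/4, 33/8)
obs 3: x=-7/4 → posterior Inverse-Gamma(15/4, 357/32)
obs 4: x=1 → posterior Inverse-Gamma(17/4, 373/32)
obs 5: x=-2 → posterior Inverse-Gamma(19/4, 629/32)

k = 3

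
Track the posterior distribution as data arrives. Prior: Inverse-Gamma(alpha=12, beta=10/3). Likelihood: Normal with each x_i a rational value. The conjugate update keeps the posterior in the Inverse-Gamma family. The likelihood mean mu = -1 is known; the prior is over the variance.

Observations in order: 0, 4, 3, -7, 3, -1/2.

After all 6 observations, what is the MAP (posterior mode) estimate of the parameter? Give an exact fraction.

1211/384

obs 1: x=0 → posterior Inverse-Gamma(25/2, 23/6)
obs 2: x=4 → posterior Inverse-Gamma(13, 49/3)
obs 3: x=3 → posterior Inverse-Gamma(27/2, 73/3)
obs 4: x=-7 → posterior Inverse-Gamma(14, 127/3)
obs 5: x=3 → posterior Inverse-Gamma(29/2, 151/3)
obs 6: x=-1/2 → posterior Inverse-Gamma(15, 1211/24)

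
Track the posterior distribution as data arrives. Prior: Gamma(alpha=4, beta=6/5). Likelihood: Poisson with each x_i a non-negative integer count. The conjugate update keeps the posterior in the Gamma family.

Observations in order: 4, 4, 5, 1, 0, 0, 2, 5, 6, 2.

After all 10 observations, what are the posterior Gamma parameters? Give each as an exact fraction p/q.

alpha=33, beta=56/5

obs 1: x=4 → posterior Gamma(8, 11/5)
obs 2: x=4 → posterior Gamma(12, 16/5)
obs 3: x=5 → posterior Gamma(17, 21/5)
obs 4: x=1 → posterior Gamma(18, 26/5)
obs 5: x=0 → posterior Gamma(18, 31/5)
obs 6: x=0 → posterior Gamma(18, 36/5)
obs 7: x=2 → posterior Gamma(20, 41/5)
obs 8: x=5 → posterior Gamma(25, 46/5)
obs 9: x=6 → posterior Gamma(31, 51/5)
obs 10: x=2 → posterior Gamma(33, 56/5)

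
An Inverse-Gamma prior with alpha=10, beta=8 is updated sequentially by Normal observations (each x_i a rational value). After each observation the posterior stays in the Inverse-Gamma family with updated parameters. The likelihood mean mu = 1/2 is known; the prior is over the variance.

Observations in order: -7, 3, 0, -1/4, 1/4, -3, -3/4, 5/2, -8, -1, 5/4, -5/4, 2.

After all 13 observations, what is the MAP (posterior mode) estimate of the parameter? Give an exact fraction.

obs 1: x=-7 → posterior Inverse-Gamma(21/2, 289/8)
obs 2: x=3 → posterior Inverse-Gamma(11, 157/4)
obs 3: x=0 → posterior Inverse-Gamma(23/2, 315/8)
obs 4: x=-1/4 → posterior Inverse-Gamma(12, 1269/32)
obs 5: x=1/4 → posterior Inverse-Gamma(25/2, 635/16)
obs 6: x=-3 → posterior Inverse-Gamma(13, 733/16)
obs 7: x=-3/4 → posterior Inverse-Gamma(27/2, 1491/32)
obs 8: x=5/2 → posterior Inverse-Gamma(14, 1555/32)
obs 9: x=-8 → posterior Inverse-Gamma(29/2, 2711/32)
obs 10: x=-1 → posterior Inverse-Gamma(15, 2747/32)
obs 11: x=5/4 → posterior Inverse-Gamma(31/2, 689/8)
obs 12: x=-5/4 → posterior Inverse-Gamma(16, 2805/32)
obs 13: x=2 → posterior Inverse-Gamma(33/2, 2841/32)

2841/560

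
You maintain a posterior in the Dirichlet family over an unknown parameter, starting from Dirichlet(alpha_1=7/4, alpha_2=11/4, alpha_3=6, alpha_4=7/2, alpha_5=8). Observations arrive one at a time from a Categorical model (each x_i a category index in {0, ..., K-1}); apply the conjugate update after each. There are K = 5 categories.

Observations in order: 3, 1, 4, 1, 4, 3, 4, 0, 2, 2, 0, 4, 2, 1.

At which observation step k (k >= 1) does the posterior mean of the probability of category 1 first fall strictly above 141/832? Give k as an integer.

obs 1: x=3 → posterior Dirichlet(7/4, 11/4, 6, 9/2, 8)
obs 2: x=1 → posterior Dirichlet(7/4, 15/4, 6, 9/2, 8)
obs 3: x=4 → posterior Dirichlet(7/4, 15/4, 6, 9/2, 9)
obs 4: x=1 → posterior Dirichlet(7/4, 19/4, 6, 9/2, 9)
obs 5: x=4 → posterior Dirichlet(7/4, 19/4, 6, 9/2, 10)
obs 6: x=3 → posterior Dirichlet(7/4, 19/4, 6, 11/2, 10)
obs 7: x=4 → posterior Dirichlet(7/4, 19/4, 6, 11/2, 11)
obs 8: x=0 → posterior Dirichlet(11/4, 19/4, 6, 11/2, 11)
obs 9: x=2 → posterior Dirichlet(11/4, 19/4, 7, 11/2, 11)
obs 10: x=2 → posterior Dirichlet(11/4, 19/4, 8, 11/2, 11)
obs 11: x=0 → posterior Dirichlet(15/4, 19/4, 8, 11/2, 11)
obs 12: x=4 → posterior Dirichlet(15/4, 19/4, 8, 11/2, 12)
obs 13: x=2 → posterior Dirichlet(15/4, 19/4, 9, 11/2, 12)
obs 14: x=1 → posterior Dirichlet(15/4, 23/4, 9, 11/2, 12)

k = 4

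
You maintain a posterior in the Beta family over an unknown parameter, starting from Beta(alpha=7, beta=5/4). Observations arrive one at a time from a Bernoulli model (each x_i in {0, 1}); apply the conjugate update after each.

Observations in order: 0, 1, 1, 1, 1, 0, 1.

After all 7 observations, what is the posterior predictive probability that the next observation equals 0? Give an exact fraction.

obs 1: x=0 → posterior Beta(7, 9/4)
obs 2: x=1 → posterior Beta(8, 9/4)
obs 3: x=1 → posterior Beta(9, 9/4)
obs 4: x=1 → posterior Beta(10, 9/4)
obs 5: x=1 → posterior Beta(11, 9/4)
obs 6: x=0 → posterior Beta(11, 13/4)
obs 7: x=1 → posterior Beta(12, 13/4)

13/61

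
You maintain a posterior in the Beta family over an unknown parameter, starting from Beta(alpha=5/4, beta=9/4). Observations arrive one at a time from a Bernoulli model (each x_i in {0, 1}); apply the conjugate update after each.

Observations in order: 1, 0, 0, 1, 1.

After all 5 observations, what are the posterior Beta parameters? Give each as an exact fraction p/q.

obs 1: x=1 → posterior Beta(9/4, 9/4)
obs 2: x=0 → posterior Beta(9/4, 13/4)
obs 3: x=0 → posterior Beta(9/4, 17/4)
obs 4: x=1 → posterior Beta(13/4, 17/4)
obs 5: x=1 → posterior Beta(17/4, 17/4)

alpha=17/4, beta=17/4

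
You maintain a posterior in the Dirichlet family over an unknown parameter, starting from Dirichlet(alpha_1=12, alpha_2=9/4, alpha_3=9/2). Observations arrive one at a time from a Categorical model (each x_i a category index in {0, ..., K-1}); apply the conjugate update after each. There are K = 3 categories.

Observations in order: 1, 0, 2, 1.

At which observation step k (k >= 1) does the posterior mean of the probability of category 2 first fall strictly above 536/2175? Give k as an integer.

k = 3

obs 1: x=1 → posterior Dirichlet(12, 13/4, 9/2)
obs 2: x=0 → posterior Dirichlet(13, 13/4, 9/2)
obs 3: x=2 → posterior Dirichlet(13, 13/4, 11/2)
obs 4: x=1 → posterior Dirichlet(13, 17/4, 11/2)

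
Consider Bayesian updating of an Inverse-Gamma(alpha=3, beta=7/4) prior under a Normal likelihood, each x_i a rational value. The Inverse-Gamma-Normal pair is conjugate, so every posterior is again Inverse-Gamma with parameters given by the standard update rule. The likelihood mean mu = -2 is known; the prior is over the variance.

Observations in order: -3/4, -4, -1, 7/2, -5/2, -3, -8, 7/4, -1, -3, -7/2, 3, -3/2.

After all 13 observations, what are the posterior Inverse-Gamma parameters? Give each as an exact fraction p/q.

obs 1: x=-3/4 → posterior Inverse-Gamma(7/2, 81/32)
obs 2: x=-4 → posterior Inverse-Gamma(4, 145/32)
obs 3: x=-1 → posterior Inverse-Gamma(9/2, 161/32)
obs 4: x=7/2 → posterior Inverse-Gamma(5, 645/32)
obs 5: x=-5/2 → posterior Inverse-Gamma(11/2, 649/32)
obs 6: x=-3 → posterior Inverse-Gamma(6, 665/32)
obs 7: x=-8 → posterior Inverse-Gamma(13/2, 1241/32)
obs 8: x=7/4 → posterior Inverse-Gamma(7, 733/16)
obs 9: x=-1 → posterior Inverse-Gamma(15/2, 741/16)
obs 10: x=-3 → posterior Inverse-Gamma(8, 749/16)
obs 11: x=-7/2 → posterior Inverse-Gamma(17/2, 767/16)
obs 12: x=3 → posterior Inverse-Gamma(9, 967/16)
obs 13: x=-3/2 → posterior Inverse-Gamma(19/2, 969/16)

alpha=19/2, beta=969/16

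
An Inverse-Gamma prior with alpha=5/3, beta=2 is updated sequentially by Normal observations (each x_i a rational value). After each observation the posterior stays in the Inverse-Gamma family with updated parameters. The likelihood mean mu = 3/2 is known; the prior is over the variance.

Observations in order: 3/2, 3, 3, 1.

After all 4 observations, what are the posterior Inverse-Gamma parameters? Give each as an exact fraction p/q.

alpha=11/3, beta=35/8

obs 1: x=3/2 → posterior Inverse-Gamma(13/6, 2)
obs 2: x=3 → posterior Inverse-Gamma(8/3, 25/8)
obs 3: x=3 → posterior Inverse-Gamma(19/6, 17/4)
obs 4: x=1 → posterior Inverse-Gamma(11/3, 35/8)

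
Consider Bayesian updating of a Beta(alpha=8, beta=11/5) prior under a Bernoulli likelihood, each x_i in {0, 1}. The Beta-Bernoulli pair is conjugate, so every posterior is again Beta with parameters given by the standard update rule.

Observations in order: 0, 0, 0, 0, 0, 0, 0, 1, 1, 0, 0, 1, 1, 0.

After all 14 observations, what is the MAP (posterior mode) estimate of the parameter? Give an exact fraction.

55/111

obs 1: x=0 → posterior Beta(8, 16/5)
obs 2: x=0 → posterior Beta(8, 21/5)
obs 3: x=0 → posterior Beta(8, 26/5)
obs 4: x=0 → posterior Beta(8, 31/5)
obs 5: x=0 → posterior Beta(8, 36/5)
obs 6: x=0 → posterior Beta(8, 41/5)
obs 7: x=0 → posterior Beta(8, 46/5)
obs 8: x=1 → posterior Beta(9, 46/5)
obs 9: x=1 → posterior Beta(10, 46/5)
obs 10: x=0 → posterior Beta(10, 51/5)
obs 11: x=0 → posterior Beta(10, 56/5)
obs 12: x=1 → posterior Beta(11, 56/5)
obs 13: x=1 → posterior Beta(12, 56/5)
obs 14: x=0 → posterior Beta(12, 61/5)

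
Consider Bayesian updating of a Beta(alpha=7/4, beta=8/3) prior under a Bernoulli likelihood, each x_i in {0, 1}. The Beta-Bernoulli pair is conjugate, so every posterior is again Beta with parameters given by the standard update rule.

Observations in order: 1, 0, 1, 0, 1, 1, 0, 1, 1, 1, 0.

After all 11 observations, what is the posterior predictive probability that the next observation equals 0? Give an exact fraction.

16/37

obs 1: x=1 → posterior Beta(11/4, 8/3)
obs 2: x=0 → posterior Beta(11/4, 11/3)
obs 3: x=1 → posterior Beta(15/4, 11/3)
obs 4: x=0 → posterior Beta(15/4, 14/3)
obs 5: x=1 → posterior Beta(19/4, 14/3)
obs 6: x=1 → posterior Beta(23/4, 14/3)
obs 7: x=0 → posterior Beta(23/4, 17/3)
obs 8: x=1 → posterior Beta(27/4, 17/3)
obs 9: x=1 → posterior Beta(31/4, 17/3)
obs 10: x=1 → posterior Beta(35/4, 17/3)
obs 11: x=0 → posterior Beta(35/4, 20/3)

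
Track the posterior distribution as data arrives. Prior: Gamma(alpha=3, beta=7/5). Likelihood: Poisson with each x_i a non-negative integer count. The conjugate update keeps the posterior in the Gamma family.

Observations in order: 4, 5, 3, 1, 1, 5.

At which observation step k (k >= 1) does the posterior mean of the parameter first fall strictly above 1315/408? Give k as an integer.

k = 2

obs 1: x=4 → posterior Gamma(7, 12/5)
obs 2: x=5 → posterior Gamma(12, 17/5)
obs 3: x=3 → posterior Gamma(15, 22/5)
obs 4: x=1 → posterior Gamma(16, 27/5)
obs 5: x=1 → posterior Gamma(17, 32/5)
obs 6: x=5 → posterior Gamma(22, 37/5)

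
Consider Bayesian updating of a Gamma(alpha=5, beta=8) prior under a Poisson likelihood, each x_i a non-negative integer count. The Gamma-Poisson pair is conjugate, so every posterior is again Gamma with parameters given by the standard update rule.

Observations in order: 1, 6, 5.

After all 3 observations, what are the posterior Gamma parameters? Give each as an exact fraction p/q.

obs 1: x=1 → posterior Gamma(6, 9)
obs 2: x=6 → posterior Gamma(12, 10)
obs 3: x=5 → posterior Gamma(17, 11)

alpha=17, beta=11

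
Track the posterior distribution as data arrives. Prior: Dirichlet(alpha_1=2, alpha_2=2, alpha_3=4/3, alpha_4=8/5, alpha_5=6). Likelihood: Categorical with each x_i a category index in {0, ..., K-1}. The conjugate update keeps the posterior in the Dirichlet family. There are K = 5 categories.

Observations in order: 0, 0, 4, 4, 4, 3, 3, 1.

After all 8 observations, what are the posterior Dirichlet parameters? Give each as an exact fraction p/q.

alpha_1=4, alpha_2=3, alpha_3=4/3, alpha_4=18/5, alpha_5=9

obs 1: x=0 → posterior Dirichlet(3, 2, 4/3, 8/5, 6)
obs 2: x=0 → posterior Dirichlet(4, 2, 4/3, 8/5, 6)
obs 3: x=4 → posterior Dirichlet(4, 2, 4/3, 8/5, 7)
obs 4: x=4 → posterior Dirichlet(4, 2, 4/3, 8/5, 8)
obs 5: x=4 → posterior Dirichlet(4, 2, 4/3, 8/5, 9)
obs 6: x=3 → posterior Dirichlet(4, 2, 4/3, 13/5, 9)
obs 7: x=3 → posterior Dirichlet(4, 2, 4/3, 18/5, 9)
obs 8: x=1 → posterior Dirichlet(4, 3, 4/3, 18/5, 9)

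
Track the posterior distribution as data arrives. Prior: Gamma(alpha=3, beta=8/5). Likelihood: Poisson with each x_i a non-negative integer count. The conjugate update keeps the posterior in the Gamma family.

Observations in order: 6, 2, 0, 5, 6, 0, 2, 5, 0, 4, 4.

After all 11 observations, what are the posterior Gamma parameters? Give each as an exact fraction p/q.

alpha=37, beta=63/5

obs 1: x=6 → posterior Gamma(9, 13/5)
obs 2: x=2 → posterior Gamma(11, 18/5)
obs 3: x=0 → posterior Gamma(11, 23/5)
obs 4: x=5 → posterior Gamma(16, 28/5)
obs 5: x=6 → posterior Gamma(22, 33/5)
obs 6: x=0 → posterior Gamma(22, 38/5)
obs 7: x=2 → posterior Gamma(24, 43/5)
obs 8: x=5 → posterior Gamma(29, 48/5)
obs 9: x=0 → posterior Gamma(29, 53/5)
obs 10: x=4 → posterior Gamma(33, 58/5)
obs 11: x=4 → posterior Gamma(37, 63/5)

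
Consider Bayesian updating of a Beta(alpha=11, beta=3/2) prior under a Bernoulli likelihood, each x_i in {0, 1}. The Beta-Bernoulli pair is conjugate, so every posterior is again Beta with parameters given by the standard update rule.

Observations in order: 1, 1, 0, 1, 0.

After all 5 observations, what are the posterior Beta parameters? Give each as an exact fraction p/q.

obs 1: x=1 → posterior Beta(12, 3/2)
obs 2: x=1 → posterior Beta(13, 3/2)
obs 3: x=0 → posterior Beta(13, 5/2)
obs 4: x=1 → posterior Beta(14, 5/2)
obs 5: x=0 → posterior Beta(14, 7/2)

alpha=14, beta=7/2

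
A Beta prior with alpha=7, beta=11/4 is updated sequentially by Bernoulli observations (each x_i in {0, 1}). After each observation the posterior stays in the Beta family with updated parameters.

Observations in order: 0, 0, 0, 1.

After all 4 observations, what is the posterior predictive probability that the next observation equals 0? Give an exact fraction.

23/55

obs 1: x=0 → posterior Beta(7, 15/4)
obs 2: x=0 → posterior Beta(7, 19/4)
obs 3: x=0 → posterior Beta(7, 23/4)
obs 4: x=1 → posterior Beta(8, 23/4)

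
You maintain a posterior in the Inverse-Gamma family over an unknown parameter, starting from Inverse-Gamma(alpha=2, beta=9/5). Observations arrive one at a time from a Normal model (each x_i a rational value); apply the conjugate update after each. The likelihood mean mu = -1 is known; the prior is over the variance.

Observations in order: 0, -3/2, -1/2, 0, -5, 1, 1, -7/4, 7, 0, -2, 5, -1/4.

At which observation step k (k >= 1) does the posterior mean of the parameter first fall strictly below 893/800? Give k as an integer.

k = 3

obs 1: x=0 → posterior Inverse-Gamma(5/2, 23/10)
obs 2: x=-3/2 → posterior Inverse-Gamma(3, 97/40)
obs 3: x=-1/2 → posterior Inverse-Gamma(7/2, 51/20)
obs 4: x=0 → posterior Inverse-Gamma(4, 61/20)
obs 5: x=-5 → posterior Inverse-Gamma(9/2, 221/20)
obs 6: x=1 → posterior Inverse-Gamma(5, 261/20)
obs 7: x=1 → posterior Inverse-Gamma(11/2, 301/20)
obs 8: x=-7/4 → posterior Inverse-Gamma(6, 2453/160)
obs 9: x=7 → posterior Inverse-Gamma(13/2, 7573/160)
obs 10: x=0 → posterior Inverse-Gamma(7, 7653/160)
obs 11: x=-2 → posterior Inverse-Gamma(15/2, 7733/160)
obs 12: x=5 → posterior Inverse-Gamma(8, 10613/160)
obs 13: x=-1/4 → posterior Inverse-Gamma(17/2, 5329/80)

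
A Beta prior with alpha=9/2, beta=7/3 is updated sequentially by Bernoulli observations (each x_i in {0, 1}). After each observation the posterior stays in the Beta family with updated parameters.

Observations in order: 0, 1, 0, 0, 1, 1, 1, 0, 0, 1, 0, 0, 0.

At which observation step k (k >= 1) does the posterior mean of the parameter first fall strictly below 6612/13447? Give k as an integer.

k = 13

obs 1: x=0 → posterior Beta(9/2, 10/3)
obs 2: x=1 → posterior Beta(11/2, 10/3)
obs 3: x=0 → posterior Beta(11/2, 13/3)
obs 4: x=0 → posterior Beta(11/2, 16/3)
obs 5: x=1 → posterior Beta(13/2, 16/3)
obs 6: x=1 → posterior Beta(15/2, 16/3)
obs 7: x=1 → posterior Beta(17/2, 16/3)
obs 8: x=0 → posterior Beta(17/2, 19/3)
obs 9: x=0 → posterior Beta(17/2, 22/3)
obs 10: x=1 → posterior Beta(19/2, 22/3)
obs 11: x=0 → posterior Beta(19/2, 25/3)
obs 12: x=0 → posterior Beta(19/2, 28/3)
obs 13: x=0 → posterior Beta(19/2, 31/3)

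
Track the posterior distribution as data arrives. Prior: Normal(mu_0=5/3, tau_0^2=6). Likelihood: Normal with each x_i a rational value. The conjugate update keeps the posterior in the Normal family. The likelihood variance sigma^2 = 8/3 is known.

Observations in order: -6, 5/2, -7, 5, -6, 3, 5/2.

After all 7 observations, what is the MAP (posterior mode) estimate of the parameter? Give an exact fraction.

-142/201

obs 1: x=-6 → posterior Normal(-142/39, 24/13)
obs 2: x=5/2 → posterior Normal(-149/132, 12/11)
obs 3: x=-7 → posterior Normal(-17/6, 24/31)
obs 4: x=5 → posterior Normal(-257/240, 3/5)
obs 5: x=-6 → posterior Normal(-83/42, 24/49)
obs 6: x=3 → posterior Normal(-419/348, 12/29)
obs 7: x=5/2 → posterior Normal(-142/201, 24/67)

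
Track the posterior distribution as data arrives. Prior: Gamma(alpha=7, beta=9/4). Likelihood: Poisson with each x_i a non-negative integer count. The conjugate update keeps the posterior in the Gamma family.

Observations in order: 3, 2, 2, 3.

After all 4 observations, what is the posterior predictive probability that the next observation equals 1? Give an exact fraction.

obs 1: x=3 → posterior Gamma(10, 13/4)
obs 2: x=2 → posterior Gamma(12, 17/4)
obs 3: x=2 → posterior Gamma(14, 21/4)
obs 4: x=3 → posterior Gamma(17, 25/4)

39581209421157836914062500/210457284365172120330305161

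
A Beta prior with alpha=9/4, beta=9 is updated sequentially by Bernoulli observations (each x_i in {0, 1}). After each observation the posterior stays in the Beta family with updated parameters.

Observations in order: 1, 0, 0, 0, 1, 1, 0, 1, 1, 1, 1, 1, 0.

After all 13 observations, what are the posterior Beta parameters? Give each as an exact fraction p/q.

alpha=41/4, beta=14

obs 1: x=1 → posterior Beta(13/4, 9)
obs 2: x=0 → posterior Beta(13/4, 10)
obs 3: x=0 → posterior Beta(13/4, 11)
obs 4: x=0 → posterior Beta(13/4, 12)
obs 5: x=1 → posterior Beta(17/4, 12)
obs 6: x=1 → posterior Beta(21/4, 12)
obs 7: x=0 → posterior Beta(21/4, 13)
obs 8: x=1 → posterior Beta(25/4, 13)
obs 9: x=1 → posterior Beta(29/4, 13)
obs 10: x=1 → posterior Beta(33/4, 13)
obs 11: x=1 → posterior Beta(37/4, 13)
obs 12: x=1 → posterior Beta(41/4, 13)
obs 13: x=0 → posterior Beta(41/4, 14)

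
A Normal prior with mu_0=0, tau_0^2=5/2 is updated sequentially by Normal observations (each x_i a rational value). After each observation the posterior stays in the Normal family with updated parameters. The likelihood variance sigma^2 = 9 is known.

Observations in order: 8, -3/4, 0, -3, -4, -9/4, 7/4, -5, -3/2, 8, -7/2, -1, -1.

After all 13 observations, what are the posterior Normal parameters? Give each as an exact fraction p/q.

obs 1: x=8 → posterior Normal(40/23, 45/23)
obs 2: x=-3/4 → posterior Normal(145/112, 45/28)
obs 3: x=0 → posterior Normal(145/132, 15/11)
obs 4: x=-3 → posterior Normal(85/152, 45/38)
obs 5: x=-4 → posterior Normal(5/172, 45/43)
obs 6: x=-9/4 → posterior Normal(-5/24, 15/16)
obs 7: x=7/4 → posterior Normal(-5/212, 45/53)
obs 8: x=-5 → posterior Normal(-105/232, 45/58)
obs 9: x=-3/2 → posterior Normal(-15/28, 5/7)
obs 10: x=8 → posterior Normal(25/272, 45/68)
obs 11: x=-7/2 → posterior Normal(-45/292, 45/73)
obs 12: x=-1 → posterior Normal(-5/24, 15/26)
obs 13: x=-1 → posterior Normal(-85/332, 45/83)

mu_0=-85/332, tau_0^2=45/83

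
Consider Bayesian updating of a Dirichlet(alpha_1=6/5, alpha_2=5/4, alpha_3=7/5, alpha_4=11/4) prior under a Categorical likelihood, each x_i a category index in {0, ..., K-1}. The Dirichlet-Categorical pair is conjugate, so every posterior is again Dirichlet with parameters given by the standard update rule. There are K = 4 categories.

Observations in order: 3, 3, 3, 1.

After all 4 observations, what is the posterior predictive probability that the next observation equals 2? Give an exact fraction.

7/53

obs 1: x=3 → posterior Dirichlet(6/5, 5/4, 7/5, 15/4)
obs 2: x=3 → posterior Dirichlet(6/5, 5/4, 7/5, 19/4)
obs 3: x=3 → posterior Dirichlet(6/5, 5/4, 7/5, 23/4)
obs 4: x=1 → posterior Dirichlet(6/5, 9/4, 7/5, 23/4)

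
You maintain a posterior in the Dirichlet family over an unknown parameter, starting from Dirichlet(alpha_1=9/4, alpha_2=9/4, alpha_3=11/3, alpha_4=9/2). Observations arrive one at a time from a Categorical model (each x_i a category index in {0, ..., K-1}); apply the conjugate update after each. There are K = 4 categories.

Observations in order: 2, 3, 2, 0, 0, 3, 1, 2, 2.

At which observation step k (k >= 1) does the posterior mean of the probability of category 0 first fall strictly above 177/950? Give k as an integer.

k = 4

obs 1: x=2 → posterior Dirichlet(9/4, 9/4, 14/3, 9/2)
obs 2: x=3 → posterior Dirichlet(9/4, 9/4, 14/3, 11/2)
obs 3: x=2 → posterior Dirichlet(9/4, 9/4, 17/3, 11/2)
obs 4: x=0 → posterior Dirichlet(13/4, 9/4, 17/3, 11/2)
obs 5: x=0 → posterior Dirichlet(17/4, 9/4, 17/3, 11/2)
obs 6: x=3 → posterior Dirichlet(17/4, 9/4, 17/3, 13/2)
obs 7: x=1 → posterior Dirichlet(17/4, 13/4, 17/3, 13/2)
obs 8: x=2 → posterior Dirichlet(17/4, 13/4, 20/3, 13/2)
obs 9: x=2 → posterior Dirichlet(17/4, 13/4, 23/3, 13/2)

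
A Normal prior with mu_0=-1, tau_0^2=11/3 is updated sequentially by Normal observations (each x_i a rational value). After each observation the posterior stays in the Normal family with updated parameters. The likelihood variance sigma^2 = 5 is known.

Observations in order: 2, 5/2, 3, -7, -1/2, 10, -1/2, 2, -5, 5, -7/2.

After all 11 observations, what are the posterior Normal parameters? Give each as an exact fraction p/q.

mu_0=73/136, tau_0^2=55/136

obs 1: x=2 → posterior Normal(7/26, 55/26)
obs 2: x=5/2 → posterior Normal(69/74, 55/37)
obs 3: x=3 → posterior Normal(45/32, 55/48)
obs 4: x=-7 → posterior Normal(-19/118, 55/59)
obs 5: x=-1/2 → posterior Normal(-3/14, 11/14)
obs 6: x=10 → posterior Normal(95/81, 55/81)
obs 7: x=-1/2 → posterior Normal(179/184, 55/92)
obs 8: x=2 → posterior Normal(223/206, 55/103)
obs 9: x=-5 → posterior Normal(113/228, 55/114)
obs 10: x=5 → posterior Normal(223/250, 11/25)
obs 11: x=-7/2 → posterior Normal(73/136, 55/136)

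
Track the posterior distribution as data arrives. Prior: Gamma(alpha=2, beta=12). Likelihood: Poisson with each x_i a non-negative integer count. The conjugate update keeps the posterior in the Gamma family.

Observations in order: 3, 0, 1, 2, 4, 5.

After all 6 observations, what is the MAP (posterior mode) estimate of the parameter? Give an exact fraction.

8/9

obs 1: x=3 → posterior Gamma(5, 13)
obs 2: x=0 → posterior Gamma(5, 14)
obs 3: x=1 → posterior Gamma(6, 15)
obs 4: x=2 → posterior Gamma(8, 16)
obs 5: x=4 → posterior Gamma(12, 17)
obs 6: x=5 → posterior Gamma(17, 18)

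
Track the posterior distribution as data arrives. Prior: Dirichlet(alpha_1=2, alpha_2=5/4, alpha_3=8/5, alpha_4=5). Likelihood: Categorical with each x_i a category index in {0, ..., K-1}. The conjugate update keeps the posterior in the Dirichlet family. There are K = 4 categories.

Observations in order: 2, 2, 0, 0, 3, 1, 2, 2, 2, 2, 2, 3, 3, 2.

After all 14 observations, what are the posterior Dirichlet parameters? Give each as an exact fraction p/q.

alpha_1=4, alpha_2=9/4, alpha_3=48/5, alpha_4=8

obs 1: x=2 → posterior Dirichlet(2, 5/4, 13/5, 5)
obs 2: x=2 → posterior Dirichlet(2, 5/4, 18/5, 5)
obs 3: x=0 → posterior Dirichlet(3, 5/4, 18/5, 5)
obs 4: x=0 → posterior Dirichlet(4, 5/4, 18/5, 5)
obs 5: x=3 → posterior Dirichlet(4, 5/4, 18/5, 6)
obs 6: x=1 → posterior Dirichlet(4, 9/4, 18/5, 6)
obs 7: x=2 → posterior Dirichlet(4, 9/4, 23/5, 6)
obs 8: x=2 → posterior Dirichlet(4, 9/4, 28/5, 6)
obs 9: x=2 → posterior Dirichlet(4, 9/4, 33/5, 6)
obs 10: x=2 → posterior Dirichlet(4, 9/4, 38/5, 6)
obs 11: x=2 → posterior Dirichlet(4, 9/4, 43/5, 6)
obs 12: x=3 → posterior Dirichlet(4, 9/4, 43/5, 7)
obs 13: x=3 → posterior Dirichlet(4, 9/4, 43/5, 8)
obs 14: x=2 → posterior Dirichlet(4, 9/4, 48/5, 8)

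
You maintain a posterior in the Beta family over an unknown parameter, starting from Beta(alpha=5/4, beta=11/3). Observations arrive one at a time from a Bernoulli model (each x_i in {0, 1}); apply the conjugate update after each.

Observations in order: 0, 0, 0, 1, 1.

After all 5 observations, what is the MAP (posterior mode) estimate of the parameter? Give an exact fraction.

27/95

obs 1: x=0 → posterior Beta(5/4, 14/3)
obs 2: x=0 → posterior Beta(5/4, 17/3)
obs 3: x=0 → posterior Beta(5/4, 20/3)
obs 4: x=1 → posterior Beta(9/4, 20/3)
obs 5: x=1 → posterior Beta(13/4, 20/3)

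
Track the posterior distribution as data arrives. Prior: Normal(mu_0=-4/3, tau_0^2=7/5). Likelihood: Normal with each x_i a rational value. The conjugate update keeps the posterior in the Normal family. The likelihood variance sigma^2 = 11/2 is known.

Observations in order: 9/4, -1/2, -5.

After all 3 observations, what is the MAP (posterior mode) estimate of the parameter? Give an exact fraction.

-713/582

obs 1: x=9/4 → posterior Normal(-251/414, 77/69)
obs 2: x=-1/2 → posterior Normal(-293/498, 77/83)
obs 3: x=-5 → posterior Normal(-713/582, 77/97)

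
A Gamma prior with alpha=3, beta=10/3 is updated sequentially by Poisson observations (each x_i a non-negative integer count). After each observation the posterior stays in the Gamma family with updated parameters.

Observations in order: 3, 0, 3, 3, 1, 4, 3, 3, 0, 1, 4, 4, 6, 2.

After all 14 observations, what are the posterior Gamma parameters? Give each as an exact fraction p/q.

alpha=40, beta=52/3

obs 1: x=3 → posterior Gamma(6, 13/3)
obs 2: x=0 → posterior Gamma(6, 16/3)
obs 3: x=3 → posterior Gamma(9, 19/3)
obs 4: x=3 → posterior Gamma(12, 22/3)
obs 5: x=1 → posterior Gamma(13, 25/3)
obs 6: x=4 → posterior Gamma(17, 28/3)
obs 7: x=3 → posterior Gamma(20, 31/3)
obs 8: x=3 → posterior Gamma(23, 34/3)
obs 9: x=0 → posterior Gamma(23, 37/3)
obs 10: x=1 → posterior Gamma(24, 40/3)
obs 11: x=4 → posterior Gamma(28, 43/3)
obs 12: x=4 → posterior Gamma(32, 46/3)
obs 13: x=6 → posterior Gamma(38, 49/3)
obs 14: x=2 → posterior Gamma(40, 52/3)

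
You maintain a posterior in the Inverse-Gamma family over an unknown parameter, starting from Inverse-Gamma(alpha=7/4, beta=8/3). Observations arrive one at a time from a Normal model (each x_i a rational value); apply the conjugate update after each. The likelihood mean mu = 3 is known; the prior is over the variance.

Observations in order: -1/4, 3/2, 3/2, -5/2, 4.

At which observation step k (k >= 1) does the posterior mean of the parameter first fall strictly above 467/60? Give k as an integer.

obs 1: x=-1/4 → posterior Inverse-Gamma(9/4, 763/96)
obs 2: x=3/2 → posterior Inverse-Gamma(11/4, 871/96)
obs 3: x=3/2 → posterior Inverse-Gamma(13/4, 979/96)
obs 4: x=-5/2 → posterior Inverse-Gamma(15/4, 2431/96)
obs 5: x=4 → posterior Inverse-Gamma(17/4, 2479/96)

k = 4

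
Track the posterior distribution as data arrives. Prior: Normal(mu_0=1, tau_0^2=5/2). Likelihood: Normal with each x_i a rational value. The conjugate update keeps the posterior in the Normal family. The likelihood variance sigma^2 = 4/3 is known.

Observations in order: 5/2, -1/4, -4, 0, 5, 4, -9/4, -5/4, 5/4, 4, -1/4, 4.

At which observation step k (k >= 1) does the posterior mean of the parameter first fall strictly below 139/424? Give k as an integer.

obs 1: x=5/2 → posterior Normal(91/46, 20/23)
obs 2: x=-1/4 → posterior Normal(167/152, 10/19)
obs 3: x=-4 → posterior Normal(-73/212, 20/53)
obs 4: x=0 → posterior Normal(-73/272, 5/17)
obs 5: x=5 → posterior Normal(227/332, 20/83)
obs 6: x=4 → posterior Normal(467/392, 10/49)
obs 7: x=-9/4 → posterior Normal(83/113, 20/113)
obs 8: x=-5/4 → posterior Normal(257/512, 5/32)
obs 9: x=5/4 → posterior Normal(83/143, 20/143)
obs 10: x=4 → posterior Normal(143/158, 10/79)
obs 11: x=-1/4 → posterior Normal(557/692, 20/173)
obs 12: x=4 → posterior Normal(797/752, 5/47)

k = 3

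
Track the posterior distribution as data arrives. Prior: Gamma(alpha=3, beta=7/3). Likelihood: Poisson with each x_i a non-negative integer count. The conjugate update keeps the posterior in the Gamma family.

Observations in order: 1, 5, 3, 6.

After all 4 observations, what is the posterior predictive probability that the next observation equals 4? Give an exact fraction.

obs 1: x=1 → posterior Gamma(4, 10/3)
obs 2: x=5 → posterior Gamma(9, 13/3)
obs 3: x=3 → posterior Gamma(12, 16/3)
obs 4: x=6 → posterior Gamma(18, 19/3)

50479377514172901226498324185/341427877364219557396646723584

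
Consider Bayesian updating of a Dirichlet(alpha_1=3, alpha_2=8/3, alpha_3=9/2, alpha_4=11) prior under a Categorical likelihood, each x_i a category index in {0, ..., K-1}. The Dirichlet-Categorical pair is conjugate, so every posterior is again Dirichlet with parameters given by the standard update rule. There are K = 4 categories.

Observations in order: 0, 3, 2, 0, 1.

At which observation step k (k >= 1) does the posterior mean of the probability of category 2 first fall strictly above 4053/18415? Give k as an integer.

obs 1: x=0 → posterior Dirichlet(4, 8/3, 9/2, 11)
obs 2: x=3 → posterior Dirichlet(4, 8/3, 9/2, 12)
obs 3: x=2 → posterior Dirichlet(4, 8/3, 11/2, 12)
obs 4: x=0 → posterior Dirichlet(5, 8/3, 11/2, 12)
obs 5: x=1 → posterior Dirichlet(5, 11/3, 11/2, 12)

k = 3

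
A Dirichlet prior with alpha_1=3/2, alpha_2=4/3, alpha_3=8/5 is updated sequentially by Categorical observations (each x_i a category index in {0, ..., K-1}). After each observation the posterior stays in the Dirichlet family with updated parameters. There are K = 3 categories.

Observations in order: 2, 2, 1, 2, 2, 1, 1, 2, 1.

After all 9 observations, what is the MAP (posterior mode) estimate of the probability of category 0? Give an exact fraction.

15/313

obs 1: x=2 → posterior Dirichlet(3/2, 4/3, 13/5)
obs 2: x=2 → posterior Dirichlet(3/2, 4/3, 18/5)
obs 3: x=1 → posterior Dirichlet(3/2, 7/3, 18/5)
obs 4: x=2 → posterior Dirichlet(3/2, 7/3, 23/5)
obs 5: x=2 → posterior Dirichlet(3/2, 7/3, 28/5)
obs 6: x=1 → posterior Dirichlet(3/2, 10/3, 28/5)
obs 7: x=1 → posterior Dirichlet(3/2, 13/3, 28/5)
obs 8: x=2 → posterior Dirichlet(3/2, 13/3, 33/5)
obs 9: x=1 → posterior Dirichlet(3/2, 16/3, 33/5)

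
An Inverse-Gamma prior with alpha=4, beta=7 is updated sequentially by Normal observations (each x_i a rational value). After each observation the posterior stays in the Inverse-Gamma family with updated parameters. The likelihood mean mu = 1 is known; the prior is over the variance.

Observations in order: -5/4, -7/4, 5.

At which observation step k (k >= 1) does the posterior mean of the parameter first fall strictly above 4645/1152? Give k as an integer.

obs 1: x=-5/4 → posterior Inverse-Gamma(9/2, 305/32)
obs 2: x=-7/4 → posterior Inverse-Gamma(5, 213/16)
obs 3: x=5 → posterior Inverse-Gamma(11/2, 341/16)

k = 3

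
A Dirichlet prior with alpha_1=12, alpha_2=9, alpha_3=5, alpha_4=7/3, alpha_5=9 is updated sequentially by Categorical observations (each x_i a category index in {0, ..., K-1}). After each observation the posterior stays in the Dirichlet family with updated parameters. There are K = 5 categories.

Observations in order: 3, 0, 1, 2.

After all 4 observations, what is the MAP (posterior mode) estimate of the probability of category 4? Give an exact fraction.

24/109

obs 1: x=3 → posterior Dirichlet(12, 9, 5, 10/3, 9)
obs 2: x=0 → posterior Dirichlet(13, 9, 5, 10/3, 9)
obs 3: x=1 → posterior Dirichlet(13, 10, 5, 10/3, 9)
obs 4: x=2 → posterior Dirichlet(13, 10, 6, 10/3, 9)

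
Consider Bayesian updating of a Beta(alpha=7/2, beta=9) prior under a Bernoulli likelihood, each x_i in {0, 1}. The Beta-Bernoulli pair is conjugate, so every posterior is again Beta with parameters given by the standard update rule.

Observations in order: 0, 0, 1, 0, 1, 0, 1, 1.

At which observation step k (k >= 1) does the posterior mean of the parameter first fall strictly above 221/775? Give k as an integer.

obs 1: x=0 → posterior Beta(7/2, 10)
obs 2: x=0 → posterior Beta(7/2, 11)
obs 3: x=1 → posterior Beta(9/2, 11)
obs 4: x=0 → posterior Beta(9/2, 12)
obs 5: x=1 → posterior Beta(11/2, 12)
obs 6: x=0 → posterior Beta(11/2, 13)
obs 7: x=1 → posterior Beta(13/2, 13)
obs 8: x=1 → posterior Beta(15/2, 13)

k = 3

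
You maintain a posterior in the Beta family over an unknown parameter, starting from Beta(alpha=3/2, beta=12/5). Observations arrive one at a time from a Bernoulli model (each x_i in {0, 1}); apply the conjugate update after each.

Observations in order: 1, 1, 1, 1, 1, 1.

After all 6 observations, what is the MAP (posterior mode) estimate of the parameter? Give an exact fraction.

obs 1: x=1 → posterior Beta(5/2, 12/5)
obs 2: x=1 → posterior Beta(7/2, 12/5)
obs 3: x=1 → posterior Beta(9/2, 12/5)
obs 4: x=1 → posterior Beta(11/2, 12/5)
obs 5: x=1 → posterior Beta(13/2, 12/5)
obs 6: x=1 → posterior Beta(15/2, 12/5)

65/79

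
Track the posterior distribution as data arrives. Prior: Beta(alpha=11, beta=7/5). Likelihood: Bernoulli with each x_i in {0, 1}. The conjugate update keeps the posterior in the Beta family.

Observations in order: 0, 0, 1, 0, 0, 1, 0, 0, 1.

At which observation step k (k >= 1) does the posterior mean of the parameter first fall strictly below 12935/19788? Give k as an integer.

k = 8

obs 1: x=0 → posterior Beta(11, 12/5)
obs 2: x=0 → posterior Beta(11, 17/5)
obs 3: x=1 → posterior Beta(12, 17/5)
obs 4: x=0 → posterior Beta(12, 22/5)
obs 5: x=0 → posterior Beta(12, 27/5)
obs 6: x=1 → posterior Beta(13, 27/5)
obs 7: x=0 → posterior Beta(13, 32/5)
obs 8: x=0 → posterior Beta(13, 37/5)
obs 9: x=1 → posterior Beta(14, 37/5)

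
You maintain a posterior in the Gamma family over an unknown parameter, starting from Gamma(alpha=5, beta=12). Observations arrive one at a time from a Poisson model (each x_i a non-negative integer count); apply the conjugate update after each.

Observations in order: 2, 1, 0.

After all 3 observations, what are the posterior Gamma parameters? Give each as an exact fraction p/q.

obs 1: x=2 → posterior Gamma(7, 13)
obs 2: x=1 → posterior Gamma(8, 14)
obs 3: x=0 → posterior Gamma(8, 15)

alpha=8, beta=15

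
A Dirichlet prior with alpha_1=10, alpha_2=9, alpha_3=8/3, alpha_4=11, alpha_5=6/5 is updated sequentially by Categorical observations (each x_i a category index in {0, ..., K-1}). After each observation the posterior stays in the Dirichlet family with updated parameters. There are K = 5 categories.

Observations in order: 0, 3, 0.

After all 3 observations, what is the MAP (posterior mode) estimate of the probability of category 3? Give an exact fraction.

obs 1: x=0 → posterior Dirichlet(11, 9, 8/3, 11, 6/5)
obs 2: x=3 → posterior Dirichlet(11, 9, 8/3, 12, 6/5)
obs 3: x=0 → posterior Dirichlet(12, 9, 8/3, 12, 6/5)

165/478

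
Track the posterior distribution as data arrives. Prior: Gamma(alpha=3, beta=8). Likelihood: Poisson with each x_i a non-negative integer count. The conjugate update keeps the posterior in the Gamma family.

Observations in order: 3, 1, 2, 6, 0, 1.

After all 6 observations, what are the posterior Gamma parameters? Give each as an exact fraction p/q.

obs 1: x=3 → posterior Gamma(6, 9)
obs 2: x=1 → posterior Gamma(7, 10)
obs 3: x=2 → posterior Gamma(9, 11)
obs 4: x=6 → posterior Gamma(15, 12)
obs 5: x=0 → posterior Gamma(15, 13)
obs 6: x=1 → posterior Gamma(16, 14)

alpha=16, beta=14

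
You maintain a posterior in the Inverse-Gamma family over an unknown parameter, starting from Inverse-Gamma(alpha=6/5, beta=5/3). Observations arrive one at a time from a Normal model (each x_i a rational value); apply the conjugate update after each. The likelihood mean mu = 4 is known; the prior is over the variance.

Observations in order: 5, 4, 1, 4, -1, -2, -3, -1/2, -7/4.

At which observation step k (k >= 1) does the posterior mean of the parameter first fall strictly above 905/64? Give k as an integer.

k = 7

obs 1: x=5 → posterior Inverse-Gamma(17/10, 13/6)
obs 2: x=4 → posterior Inverse-Gamma(11/5, 13/6)
obs 3: x=1 → posterior Inverse-Gamma(27/10, 20/3)
obs 4: x=4 → posterior Inverse-Gamma(16/5, 20/3)
obs 5: x=-1 → posterior Inverse-Gamma(37/10, 115/6)
obs 6: x=-2 → posterior Inverse-Gamma(21/5, 223/6)
obs 7: x=-3 → posterior Inverse-Gamma(47/10, 185/3)
obs 8: x=-1/2 → posterior Inverse-Gamma(26/5, 1723/24)
obs 9: x=-7/4 → posterior Inverse-Gamma(57/10, 8479/96)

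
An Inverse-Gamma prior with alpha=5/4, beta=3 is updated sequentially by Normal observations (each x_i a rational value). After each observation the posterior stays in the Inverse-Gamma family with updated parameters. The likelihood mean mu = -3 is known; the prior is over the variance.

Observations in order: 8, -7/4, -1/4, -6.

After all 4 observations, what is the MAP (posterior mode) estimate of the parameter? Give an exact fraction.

1161/68

obs 1: x=8 → posterior Inverse-Gamma(7/4, 127/2)
obs 2: x=-7/4 → posterior Inverse-Gamma(9/4, 2057/32)
obs 3: x=-1/4 → posterior Inverse-Gamma(11/4, 1089/16)
obs 4: x=-6 → posterior Inverse-Gamma(13/4, 1161/16)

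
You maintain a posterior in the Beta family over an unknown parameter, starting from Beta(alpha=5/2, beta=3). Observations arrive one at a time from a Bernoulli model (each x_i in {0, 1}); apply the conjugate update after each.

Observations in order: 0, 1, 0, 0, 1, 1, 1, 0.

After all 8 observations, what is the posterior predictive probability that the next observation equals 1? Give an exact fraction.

13/27

obs 1: x=0 → posterior Beta(5/2, 4)
obs 2: x=1 → posterior Beta(7/2, 4)
obs 3: x=0 → posterior Beta(7/2, 5)
obs 4: x=0 → posterior Beta(7/2, 6)
obs 5: x=1 → posterior Beta(9/2, 6)
obs 6: x=1 → posterior Beta(11/2, 6)
obs 7: x=1 → posterior Beta(13/2, 6)
obs 8: x=0 → posterior Beta(13/2, 7)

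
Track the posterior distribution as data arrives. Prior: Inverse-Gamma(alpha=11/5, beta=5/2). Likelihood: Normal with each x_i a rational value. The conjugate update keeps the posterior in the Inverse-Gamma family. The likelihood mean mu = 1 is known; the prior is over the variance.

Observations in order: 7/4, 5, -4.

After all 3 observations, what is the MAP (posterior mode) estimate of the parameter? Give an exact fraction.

obs 1: x=7/4 → posterior Inverse-Gamma(27/10, 89/32)
obs 2: x=5 → posterior Inverse-Gamma(16/5, 345/32)
obs 3: x=-4 → posterior Inverse-Gamma(37/10, 745/32)

3725/752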